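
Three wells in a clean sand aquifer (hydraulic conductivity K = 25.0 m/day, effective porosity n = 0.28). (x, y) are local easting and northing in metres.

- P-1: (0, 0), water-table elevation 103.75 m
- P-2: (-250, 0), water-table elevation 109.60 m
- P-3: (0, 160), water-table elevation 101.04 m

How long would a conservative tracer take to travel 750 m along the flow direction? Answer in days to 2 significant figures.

∂h/∂x = (109.60 − 103.75) / (-250 − 0) = -0.02340
∂h/∂y = (101.04 − 103.75) / (160 − 0) = -0.01694
|∇h| = √(-0.02340² + -0.01694²) = 0.02889
Seepage velocity v = K·i/n = 25.0 × 0.02889 / 0.28 = 2.579 m/day.
t = 750 / 2.579 = 290.8 days.

290 days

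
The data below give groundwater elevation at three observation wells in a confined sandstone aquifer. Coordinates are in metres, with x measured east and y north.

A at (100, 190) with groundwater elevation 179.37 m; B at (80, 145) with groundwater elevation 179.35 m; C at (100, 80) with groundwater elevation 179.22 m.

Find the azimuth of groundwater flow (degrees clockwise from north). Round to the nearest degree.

Taking A as reference: B−A = (-20, -45, -0.02); C−A = (0, -110, -0.15).
Determinant of the coordinate differences = (-20)·(-110) − 0·(-45) = 2200.
∂h/∂x = [(-0.02)·(-110) − (-0.15)·(-45)] / 2200 = -0.002068
∂h/∂y = [(-20)·(-0.15) − 0·(-0.02)] / 2200 = +0.001364
Flow direction (−∇h) has components (+0.002068 E, -0.001364 N).
Azimuth = atan2(E, N) = atan2(+0.002068, -0.001364) = 123.4° ≈ 123°.

123°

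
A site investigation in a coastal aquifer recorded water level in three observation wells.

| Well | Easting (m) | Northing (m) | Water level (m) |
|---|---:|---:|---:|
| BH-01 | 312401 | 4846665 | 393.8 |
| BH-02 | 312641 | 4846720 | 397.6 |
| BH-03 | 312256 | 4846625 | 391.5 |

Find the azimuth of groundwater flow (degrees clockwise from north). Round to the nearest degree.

With h = a·x + b·y + c and BH-01 as origin, the differences give:
  240·a + 55·b = +3.8
  (-145)·a + (-40)·b = -2.3
Eliminate b (×(-40) and ×55, subtract): -1625·a = -25.50 → a = ∂h/∂x = +0.01569
Back-substitute: b = ∂h/∂y = +0.0006154.
Flow direction (−∇h) has components (-0.01569 E, -0.0006154 N).
Azimuth = atan2(E, N) = atan2(-0.01569, -0.0006154) = 267.8° ≈ 268°.

268°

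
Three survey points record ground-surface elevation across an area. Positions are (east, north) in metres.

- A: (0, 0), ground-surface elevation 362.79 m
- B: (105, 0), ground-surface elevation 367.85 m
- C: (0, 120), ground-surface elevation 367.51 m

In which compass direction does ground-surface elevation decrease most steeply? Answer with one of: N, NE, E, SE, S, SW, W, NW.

SW

∂z/∂x = (367.85 − 362.79) / (105 − 0) = +0.04819
∂z/∂y = (367.51 − 362.79) / (120 − 0) = +0.03933
Steepest decrease is along −∇f = (-0.04819 E, -0.03933 N) → southwest.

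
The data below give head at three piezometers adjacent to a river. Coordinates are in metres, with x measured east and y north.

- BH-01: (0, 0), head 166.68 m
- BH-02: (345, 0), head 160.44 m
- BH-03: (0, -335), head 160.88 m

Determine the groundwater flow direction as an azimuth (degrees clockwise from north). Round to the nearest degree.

∂h/∂x = (160.44 − 166.68) / (345 − 0) = -0.01809
∂h/∂y = (160.88 − 166.68) / (-335 − 0) = +0.01731
Flow direction (−∇h) has components (+0.01809 E, -0.01731 N).
Azimuth = atan2(E, N) = atan2(+0.01809, -0.01731) = 133.7° ≈ 134°.

134°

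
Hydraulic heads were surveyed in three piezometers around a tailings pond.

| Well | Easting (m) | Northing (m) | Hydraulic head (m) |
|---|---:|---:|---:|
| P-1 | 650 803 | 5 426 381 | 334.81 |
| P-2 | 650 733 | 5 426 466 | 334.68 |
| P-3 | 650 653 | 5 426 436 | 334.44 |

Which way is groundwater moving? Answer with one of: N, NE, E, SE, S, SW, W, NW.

Taking P-1 as reference: P-2−P-1 = (-70, 85, -0.13); P-3−P-1 = (-150, 55, -0.37).
Solve a·Δx + b·Δy = Δh: det = (-70)·55 − (-150)·85 = 8900.
∂h/∂x = [(-0.13)·55 − (-0.37)·85] / 8900 = +0.002730
∂h/∂y = [(-70)·(-0.37) − (-150)·(-0.13)] / 8900 = +0.0007191
Flow = −∇h = (-0.002730 east, -0.0007191 north), which points west.

W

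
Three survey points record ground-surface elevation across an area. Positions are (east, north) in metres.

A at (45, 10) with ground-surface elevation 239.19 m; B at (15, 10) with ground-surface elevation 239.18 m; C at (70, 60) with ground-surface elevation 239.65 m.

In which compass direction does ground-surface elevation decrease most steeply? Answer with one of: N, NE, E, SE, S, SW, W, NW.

With z = a·x + b·y + c and A as origin, the differences give:
  (-30)·a + 0·b = -0.01
  25·a + 50·b = +0.46
Eliminate b (×50 and ×0, subtract): -1500·a = -0.500 → a = ∂z/∂x = +0.0003333
Back-substitute: b = ∂z/∂y = +0.009033.
Steepest decrease is along −∇f = (-0.0003333 E, -0.009033 N) → south.

S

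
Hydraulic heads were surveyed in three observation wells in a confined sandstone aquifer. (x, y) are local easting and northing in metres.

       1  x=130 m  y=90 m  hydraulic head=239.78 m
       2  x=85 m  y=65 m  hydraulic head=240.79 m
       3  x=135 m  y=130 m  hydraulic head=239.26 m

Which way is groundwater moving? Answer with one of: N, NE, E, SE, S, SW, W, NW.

With h = a·x + b·y + c and 1 as origin, the differences give:
  (-45)·a + (-25)·b = +1.01
  5·a + 40·b = -0.52
Eliminate b (×40 and ×(-25), subtract): -1675·a = 27.400 → a = ∂h/∂x = -0.01636
Back-substitute: b = ∂h/∂y = -0.01096.
Flow = −∇h = (+0.01636 east, +0.01096 north), which points northeast.

NE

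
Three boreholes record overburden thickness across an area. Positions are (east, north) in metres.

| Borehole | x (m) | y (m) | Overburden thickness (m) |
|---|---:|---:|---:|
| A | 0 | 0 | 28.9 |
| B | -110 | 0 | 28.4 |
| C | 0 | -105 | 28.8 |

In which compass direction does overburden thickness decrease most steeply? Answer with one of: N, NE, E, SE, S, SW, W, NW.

W

∂d/∂x = (28.4 − 28.9) / (-110 − 0) = +0.004545
∂d/∂y = (28.8 − 28.9) / (-105 − 0) = +0.0009524
Steepest decrease is along −∇f = (-0.004545 E, -0.0009524 N) → west.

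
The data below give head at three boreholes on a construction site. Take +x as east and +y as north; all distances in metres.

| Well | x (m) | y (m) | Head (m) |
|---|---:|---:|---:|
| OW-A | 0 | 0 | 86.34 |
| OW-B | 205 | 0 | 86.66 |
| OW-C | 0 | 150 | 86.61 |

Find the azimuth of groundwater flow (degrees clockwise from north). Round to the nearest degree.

∂h/∂x = (86.66 − 86.34) / (205 − 0) = +0.001561
∂h/∂y = (86.61 − 86.34) / (150 − 0) = +0.001800
Flow direction (−∇h) has components (-0.001561 E, -0.001800 N).
Azimuth = atan2(E, N) = atan2(-0.001561, -0.001800) = 220.9° ≈ 221°.

221°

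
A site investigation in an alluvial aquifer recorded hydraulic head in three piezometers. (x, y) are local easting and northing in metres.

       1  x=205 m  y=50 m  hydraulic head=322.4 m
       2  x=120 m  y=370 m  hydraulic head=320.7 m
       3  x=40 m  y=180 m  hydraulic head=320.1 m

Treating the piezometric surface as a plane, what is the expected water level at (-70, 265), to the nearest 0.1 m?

With h = a·x + b·y + c and 1 as origin, the differences give:
  (-85)·a + 320·b = -1.7
  (-165)·a + 130·b = -2.3
Eliminate b (×130 and ×320, subtract): 41750·a = 515.00 → a = ∂h/∂x = +0.01234
Back-substitute: b = ∂h/∂y = -0.002036.
h(-70, 265) = 322.4 + (+0.01234)·(-275) + (-0.002036)·(215) = 322.4 -3.392 -0.438 = 318.570 m.

318.6 m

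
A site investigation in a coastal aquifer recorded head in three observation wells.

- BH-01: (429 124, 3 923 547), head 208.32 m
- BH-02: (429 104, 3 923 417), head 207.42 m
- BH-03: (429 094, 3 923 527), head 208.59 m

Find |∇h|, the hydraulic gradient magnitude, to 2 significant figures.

0.018

Three-point gradient (reference BH-01): Δ to BH-02 = (-20, -130, -0.90), Δ to BH-03 = (-30, -20, +0.27).
∂h/∂x = -0.01517, ∂h/∂y = +0.009257 (det = -3500).
|∇h| = √(-0.01517² + 0.009257²) = 0.01777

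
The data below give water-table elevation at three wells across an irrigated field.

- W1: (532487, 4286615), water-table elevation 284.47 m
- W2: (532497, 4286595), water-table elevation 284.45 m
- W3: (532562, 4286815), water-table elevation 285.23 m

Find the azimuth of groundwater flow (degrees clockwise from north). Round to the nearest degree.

Differences from W1: to W2 (Δx, Δy, Δh) = (10, -20, -0.02); to W3 = (75, 200, +0.76).
Determinant of the coordinate differences = 10·200 − 75·(-20) = 3500.
∂h/∂x = [(-0.02)·200 − (+0.76)·(-20)] / 3500 = +0.003200
∂h/∂y = [10·(+0.76) − 75·(-0.02)] / 3500 = +0.002600
Flow direction (−∇h) has components (-0.003200 E, -0.002600 N).
Azimuth = atan2(E, N) = atan2(-0.003200, -0.002600) = 230.9° ≈ 231°.

231°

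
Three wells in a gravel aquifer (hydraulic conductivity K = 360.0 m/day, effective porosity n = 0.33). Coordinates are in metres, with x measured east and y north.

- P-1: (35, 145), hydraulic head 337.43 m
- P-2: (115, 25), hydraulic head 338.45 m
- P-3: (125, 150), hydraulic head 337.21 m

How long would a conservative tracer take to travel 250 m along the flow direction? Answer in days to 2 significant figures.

Three-point gradient (reference P-1): Δ to P-2 = (80, -120, +1.02), Δ to P-3 = (90, 5, -0.22).
∂h/∂x = -0.001902, ∂h/∂y = -0.009768 (det = 11200).
|∇h| = √(-0.001902² + -0.009768²) = 0.009951
Seepage velocity v = K·i/n = 360.0 × 0.009951 / 0.33 = 10.86 m/day.
t = 250 / 10.86 = 23.02 days.

23 days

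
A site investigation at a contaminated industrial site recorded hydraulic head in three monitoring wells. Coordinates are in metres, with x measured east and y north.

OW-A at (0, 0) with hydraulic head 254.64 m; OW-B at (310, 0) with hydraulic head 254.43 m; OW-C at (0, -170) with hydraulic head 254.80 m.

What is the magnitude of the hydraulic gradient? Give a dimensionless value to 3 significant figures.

∂h/∂x = (254.43 − 254.64) / (310 − 0) = -0.0006774
∂h/∂y = (254.80 − 254.64) / (-170 − 0) = -0.0009412
|∇h| = √(-0.0006774² + -0.0009412²) = 0.00116

0.00116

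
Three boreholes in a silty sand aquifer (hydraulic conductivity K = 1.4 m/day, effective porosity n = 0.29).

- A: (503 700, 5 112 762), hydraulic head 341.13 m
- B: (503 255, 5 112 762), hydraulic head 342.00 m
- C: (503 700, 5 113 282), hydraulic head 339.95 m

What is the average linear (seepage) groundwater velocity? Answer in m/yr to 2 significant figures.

∂h/∂x = (342.00 − 341.13) / (503255 − 503700) = -0.001955
∂h/∂y = (339.95 − 341.13) / (5113282 − 5112762) = -0.002269
|∇h| = √(-0.001955² + -0.002269²) = 0.002995
Seepage velocity v = K·i/n = 1.4 × 0.002995 / 0.29 = 0.01446 m/day = 5.282 m/yr.

5.3 m/yr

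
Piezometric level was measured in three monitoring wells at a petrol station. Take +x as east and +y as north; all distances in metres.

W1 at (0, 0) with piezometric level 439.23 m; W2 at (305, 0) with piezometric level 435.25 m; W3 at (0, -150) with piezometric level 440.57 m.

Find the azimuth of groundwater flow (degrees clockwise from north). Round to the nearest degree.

056°

∂h/∂x = (435.25 − 439.23) / (305 − 0) = -0.01305
∂h/∂y = (440.57 − 439.23) / (-150 − 0) = -0.008933
Flow direction (−∇h) has components (+0.01305 E, +0.008933 N).
Azimuth = atan2(E, N) = atan2(+0.01305, +0.008933) = 55.6° ≈ 056°.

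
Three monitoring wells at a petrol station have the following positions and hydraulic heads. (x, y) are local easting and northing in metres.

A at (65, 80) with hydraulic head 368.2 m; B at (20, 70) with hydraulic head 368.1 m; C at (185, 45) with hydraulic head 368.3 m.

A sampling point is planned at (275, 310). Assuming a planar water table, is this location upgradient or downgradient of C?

upgradient

With h = a·x + b·y + c and A as origin, the differences give:
  (-45)·a + (-10)·b = -0.1
  120·a + (-35)·b = +0.1
Eliminate b (×(-35) and ×(-10), subtract): 2775·a = 4.50 → a = ∂h/∂x = +0.001622
Back-substitute: b = ∂h/∂y = +0.002703.
Head at (275, 310) = 368.2 + (+0.001622)·(210) + (+0.002703)·(230) = 369.16 m.
That is higher than the 368.3 m at C, so the point is upgradient.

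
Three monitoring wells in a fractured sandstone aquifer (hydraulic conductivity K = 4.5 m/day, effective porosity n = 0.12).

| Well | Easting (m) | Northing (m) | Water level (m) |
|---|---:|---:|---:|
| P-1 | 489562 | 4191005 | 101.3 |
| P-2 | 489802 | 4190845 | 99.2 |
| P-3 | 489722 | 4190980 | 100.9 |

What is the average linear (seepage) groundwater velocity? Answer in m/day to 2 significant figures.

0.46 m/day

With h = a·x + b·y + c and P-1 as origin, the differences give:
  240·a + (-160)·b = -2.1
  160·a + (-25)·b = -0.4
Eliminate b (×(-25) and ×(-160), subtract): 19600·a = -11.50 → a = ∂h/∂x = -0.0005867
Back-substitute: b = ∂h/∂y = +0.01224.
|∇h| = √(-0.0005867² + 0.01224²) = 0.01225
Seepage velocity v = K·i/n = 4.5 × 0.01225 / 0.12 = 0.4594 m/day.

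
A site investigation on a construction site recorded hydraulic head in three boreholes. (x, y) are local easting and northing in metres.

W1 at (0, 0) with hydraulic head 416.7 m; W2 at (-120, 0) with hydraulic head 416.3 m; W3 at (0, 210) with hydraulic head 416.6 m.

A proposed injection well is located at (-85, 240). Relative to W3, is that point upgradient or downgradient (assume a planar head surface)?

downgradient

∂h/∂x = (416.3 − 416.7) / (-120 − 0) = +0.003333
∂h/∂y = (416.6 − 416.7) / (210 − 0) = -0.0004762
Head at (-85, 240) = 416.7 + (+0.003333)·(-85) + (-0.0004762)·(240) = 416.30 m.
That is lower than the 416.6 m at W3, so the point is downgradient.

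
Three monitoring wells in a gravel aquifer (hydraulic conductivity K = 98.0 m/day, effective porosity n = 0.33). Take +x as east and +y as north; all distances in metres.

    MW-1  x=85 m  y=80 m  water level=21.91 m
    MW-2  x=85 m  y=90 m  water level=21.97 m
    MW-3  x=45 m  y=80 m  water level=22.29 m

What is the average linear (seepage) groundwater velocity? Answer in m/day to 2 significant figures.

Differences from MW-1: to MW-2 (Δx, Δy, Δh) = (0, 10, +0.06); to MW-3 = (-40, 0, +0.38).
Solve a·Δx + b·Δy = Δh: det = 0·0 − (-40)·10 = 400.
∂h/∂x = [(+0.06)·0 − (+0.38)·10] / 400 = -0.009500
∂h/∂y = [0·(+0.38) − (-40)·(+0.06)] / 400 = +0.006000
|∇h| = √(-0.009500² + 0.006000²) = 0.01124
Seepage velocity v = K·i/n = 98.0 × 0.01124 / 0.33 = 3.338 m/day.

3.3 m/day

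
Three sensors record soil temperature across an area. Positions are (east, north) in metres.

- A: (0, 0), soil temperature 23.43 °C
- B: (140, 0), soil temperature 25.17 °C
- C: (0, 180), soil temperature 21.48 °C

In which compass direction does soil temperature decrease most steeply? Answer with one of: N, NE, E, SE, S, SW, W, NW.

∂T/∂x = (25.17 − 23.43) / (140 − 0) = +0.01243
∂T/∂y = (21.48 − 23.43) / (180 − 0) = -0.01083
Steepest decrease is along −∇f = (-0.01243 E, +0.01083 N) → northwest.

NW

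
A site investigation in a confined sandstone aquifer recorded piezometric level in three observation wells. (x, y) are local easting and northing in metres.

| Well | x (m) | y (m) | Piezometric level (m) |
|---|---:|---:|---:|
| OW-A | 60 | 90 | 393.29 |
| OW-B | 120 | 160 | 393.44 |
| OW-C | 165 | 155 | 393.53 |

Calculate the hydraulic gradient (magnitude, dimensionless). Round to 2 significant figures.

0.0021

Differences from OW-A: to OW-B (Δx, Δy, Δh) = (60, 70, +0.15); to OW-C = (105, 65, +0.24).
Determinant of the coordinate differences = 60·65 − 105·70 = -3450.
∂h/∂x = [(+0.15)·65 − (+0.24)·70] / -3450 = +0.002043
∂h/∂y = [60·(+0.24) − 105·(+0.15)] / -3450 = +0.0003913
|∇h| = √(0.002043² + 0.0003913²) = 0.00208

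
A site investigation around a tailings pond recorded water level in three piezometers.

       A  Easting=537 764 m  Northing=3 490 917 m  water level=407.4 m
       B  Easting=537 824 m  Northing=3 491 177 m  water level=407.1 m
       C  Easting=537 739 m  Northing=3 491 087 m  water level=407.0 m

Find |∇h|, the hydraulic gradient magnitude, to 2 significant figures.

With h = a·x + b·y + c and A as origin, the differences give:
  60·a + 260·b = -0.3
  (-25)·a + 170·b = -0.4
Eliminate b (×170 and ×260, subtract): 16700·a = 53.00 → a = ∂h/∂x = +0.003174
Back-substitute: b = ∂h/∂y = -0.001886.
|∇h| = √(0.003174² + -0.001886²) = 0.003692

0.0037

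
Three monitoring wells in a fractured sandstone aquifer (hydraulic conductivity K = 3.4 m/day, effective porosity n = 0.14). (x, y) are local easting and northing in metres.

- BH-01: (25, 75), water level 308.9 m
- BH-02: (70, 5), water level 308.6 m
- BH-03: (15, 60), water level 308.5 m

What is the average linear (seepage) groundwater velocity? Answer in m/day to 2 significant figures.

With h = a·x + b·y + c and BH-01 as origin, the differences give:
  45·a + (-70)·b = -0.3
  (-10)·a + (-15)·b = -0.4
Eliminate b (×(-15) and ×(-70), subtract): -1375·a = -23.50 → a = ∂h/∂x = +0.01709
Back-substitute: b = ∂h/∂y = +0.01527.
|∇h| = √(0.01709² + 0.01527²) = 0.02292
Seepage velocity v = K·i/n = 3.4 × 0.02292 / 0.14 = 0.5566 m/day.

0.56 m/day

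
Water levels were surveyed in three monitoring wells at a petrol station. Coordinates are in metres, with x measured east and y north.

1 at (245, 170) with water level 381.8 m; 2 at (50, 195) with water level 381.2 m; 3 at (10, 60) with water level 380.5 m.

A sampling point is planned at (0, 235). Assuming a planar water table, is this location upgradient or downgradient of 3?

Differences from 1: to 2 (Δx, Δy, Δh) = (-195, 25, -0.6); to 3 = (-235, -110, -1.3).
Solve a·Δx + b·Δy = Δh: det = (-195)·(-110) − (-235)·25 = 27325.
∂h/∂x = [(-0.6)·(-110) − (-1.3)·25] / 27325 = +0.003605
∂h/∂y = [(-195)·(-1.3) − (-235)·(-0.6)] / 27325 = +0.004117
Head at (0, 235) = 381.8 + (+0.003605)·(-245) + (+0.004117)·(65) = 381.18 m.
That is higher than the 380.5 m at 3, so the point is upgradient.

upgradient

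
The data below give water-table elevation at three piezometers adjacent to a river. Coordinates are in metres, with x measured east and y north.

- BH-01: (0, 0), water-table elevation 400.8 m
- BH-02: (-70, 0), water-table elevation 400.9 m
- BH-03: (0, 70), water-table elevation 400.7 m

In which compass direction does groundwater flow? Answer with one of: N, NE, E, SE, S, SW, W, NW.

NE

∂h/∂x = (400.9 − 400.8) / (-70 − 0) = -0.001429
∂h/∂y = (400.7 − 400.8) / (70 − 0) = -0.001429
Flow = −∇h = (+0.001429 east, +0.001429 north), which points northeast.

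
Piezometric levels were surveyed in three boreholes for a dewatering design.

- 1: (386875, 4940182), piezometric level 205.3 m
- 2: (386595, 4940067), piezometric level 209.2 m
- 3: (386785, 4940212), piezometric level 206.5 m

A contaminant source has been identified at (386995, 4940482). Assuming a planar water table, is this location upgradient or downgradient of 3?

downgradient

Taking 1 as reference: 2−1 = (-280, -115, +3.9); 3−1 = (-90, 30, +1.2).
Determinant of the coordinate differences = (-280)·30 − (-90)·(-115) = -18750.
∂h/∂x = [(+3.9)·30 − (+1.2)·(-115)] / -18750 = -0.01360
∂h/∂y = [(-280)·(+1.2) − (-90)·(+3.9)] / -18750 = -0.0008000
Head at (386995, 4940482) = 205.3 + (-0.01360)·(120) + (-0.0008000)·(300) = 203.43 m.
That is lower than the 206.5 m at 3, so the point is downgradient.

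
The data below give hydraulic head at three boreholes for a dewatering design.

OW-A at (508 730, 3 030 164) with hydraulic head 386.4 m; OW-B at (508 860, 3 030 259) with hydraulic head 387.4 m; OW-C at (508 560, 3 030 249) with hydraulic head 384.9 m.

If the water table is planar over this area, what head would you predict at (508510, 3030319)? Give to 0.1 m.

Three-point gradient (reference OW-A): Δ to OW-B = (130, 95, +1.0), Δ to OW-C = (-170, 85, -1.5).
∂h/∂x = +0.008364, ∂h/∂y = -0.0009191 (det = 27200).
h(508510, 3030319) = 386.4 + (+0.008364)·(-220) + (-0.0009191)·(155) = 386.4 -1.840 -0.142 = 384.417 m.

384.4 m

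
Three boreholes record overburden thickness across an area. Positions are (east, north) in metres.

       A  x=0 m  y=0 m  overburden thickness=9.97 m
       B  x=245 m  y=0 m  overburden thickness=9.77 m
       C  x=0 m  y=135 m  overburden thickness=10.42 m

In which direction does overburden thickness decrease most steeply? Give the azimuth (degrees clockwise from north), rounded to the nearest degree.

166°

∂d/∂x = (9.77 − 9.97) / (245 − 0) = -0.0008163
∂d/∂y = (10.42 − 9.97) / (135 − 0) = +0.003333
Steepest decrease is along −∇f: components (+0.0008163 E, -0.003333 N).
Azimuth = atan2(+0.0008163, -0.003333) = 166.2° ≈ 166°.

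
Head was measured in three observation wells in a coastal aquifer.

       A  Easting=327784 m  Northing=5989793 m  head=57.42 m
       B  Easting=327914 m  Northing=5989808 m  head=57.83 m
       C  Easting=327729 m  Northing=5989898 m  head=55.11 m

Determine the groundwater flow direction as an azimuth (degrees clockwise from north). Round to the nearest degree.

344°

With h = a·x + b·y + c and A as origin, the differences give:
  130·a + 15·b = +0.41
  (-55)·a + 105·b = -2.31
Eliminate b (×105 and ×15, subtract): 14475·a = 77.700 → a = ∂h/∂x = +0.005368
Back-substitute: b = ∂h/∂y = -0.01919.
Flow direction (−∇h) has components (-0.005368 E, +0.01919 N).
Azimuth = atan2(E, N) = atan2(-0.005368, +0.01919) = 344.4° ≈ 344°.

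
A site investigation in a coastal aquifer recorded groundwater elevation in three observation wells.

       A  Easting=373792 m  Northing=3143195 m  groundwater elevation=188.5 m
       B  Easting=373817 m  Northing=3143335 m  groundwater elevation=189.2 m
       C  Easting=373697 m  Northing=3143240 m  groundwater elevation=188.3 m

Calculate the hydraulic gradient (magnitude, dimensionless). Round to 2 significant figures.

With h = a·x + b·y + c and A as origin, the differences give:
  25·a + 140·b = +0.7
  (-95)·a + 45·b = -0.2
Eliminate b (×45 and ×140, subtract): 14425·a = 59.50 → a = ∂h/∂x = +0.004125
Back-substitute: b = ∂h/∂y = +0.004263.
|∇h| = √(0.004125² + 0.004263²) = 0.005932

0.0059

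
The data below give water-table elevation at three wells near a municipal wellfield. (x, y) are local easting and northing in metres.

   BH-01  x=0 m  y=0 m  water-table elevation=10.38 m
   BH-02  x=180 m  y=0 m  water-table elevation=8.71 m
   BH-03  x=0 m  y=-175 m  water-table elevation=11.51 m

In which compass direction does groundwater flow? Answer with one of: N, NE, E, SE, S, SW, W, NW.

NE

∂h/∂x = (8.71 − 10.38) / (180 − 0) = -0.009278
∂h/∂y = (11.51 − 10.38) / (-175 − 0) = -0.006457
Flow = −∇h = (+0.009278 east, +0.006457 north), which points northeast.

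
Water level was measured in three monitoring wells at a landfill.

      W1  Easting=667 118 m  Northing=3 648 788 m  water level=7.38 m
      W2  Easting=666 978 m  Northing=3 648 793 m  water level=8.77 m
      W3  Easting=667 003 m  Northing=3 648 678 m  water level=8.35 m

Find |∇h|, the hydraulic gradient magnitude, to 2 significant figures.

0.0100

Differences from W1: to W2 (Δx, Δy, Δh) = (-140, 5, +1.39); to W3 = (-115, -110, +0.97).
Solve a·Δx + b·Δy = Δh: det = (-140)·(-110) − (-115)·5 = 15975.
∂h/∂x = [(+1.39)·(-110) − (+0.97)·5] / 15975 = -0.009875
∂h/∂y = [(-140)·(+0.97) − (-115)·(+1.39)] / 15975 = +0.001505
|∇h| = √(-0.009875² + 0.001505²) = 0.009989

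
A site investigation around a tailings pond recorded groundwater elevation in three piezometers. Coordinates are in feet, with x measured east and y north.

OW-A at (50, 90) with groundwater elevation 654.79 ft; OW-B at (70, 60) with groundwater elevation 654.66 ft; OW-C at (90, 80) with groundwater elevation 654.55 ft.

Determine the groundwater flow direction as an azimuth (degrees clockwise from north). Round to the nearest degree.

094°

With h = a·x + b·y + c and OW-A as origin, the differences give:
  20·a + (-30)·b = -0.13
  40·a + (-10)·b = -0.24
Eliminate b (×(-10) and ×(-30), subtract): 1000·a = -5.900 → a = ∂h/∂x = -0.005900
Back-substitute: b = ∂h/∂y = +0.0004000.
Flow direction (−∇h) has components (+0.005900 E, -0.0004000 N).
Azimuth = atan2(E, N) = atan2(+0.005900, -0.0004000) = 93.9° ≈ 094°.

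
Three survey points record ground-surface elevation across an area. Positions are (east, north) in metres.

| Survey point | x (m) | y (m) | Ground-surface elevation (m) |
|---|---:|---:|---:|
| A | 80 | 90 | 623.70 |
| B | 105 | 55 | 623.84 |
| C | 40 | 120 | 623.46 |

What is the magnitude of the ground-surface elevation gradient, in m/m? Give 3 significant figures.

0.00649 m/m

With z = a·x + b·y + c and A as origin, the differences give:
  25·a + (-35)·b = +0.14
  (-40)·a + 30·b = -0.24
Eliminate b (×30 and ×(-35), subtract): -650·a = -4.200 → a = ∂z/∂x = +0.006462
Back-substitute: b = ∂z/∂y = +0.0006154.
|∇f| = √(0.006462² + 0.0006154²) = 0.006491 m/m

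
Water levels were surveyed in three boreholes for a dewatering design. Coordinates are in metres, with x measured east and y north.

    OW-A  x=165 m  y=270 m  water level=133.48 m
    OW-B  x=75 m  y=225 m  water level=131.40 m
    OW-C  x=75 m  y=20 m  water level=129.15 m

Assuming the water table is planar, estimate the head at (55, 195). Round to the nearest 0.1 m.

130.7 m

With h = a·x + b·y + c and OW-A as origin, the differences give:
  (-90)·a + (-45)·b = -2.08
  (-90)·a + (-250)·b = -4.33
Eliminate b (×(-250) and ×(-45), subtract): 18450·a = 325.150 → a = ∂h/∂x = +0.01762
Back-substitute: b = ∂h/∂y = +0.01098.
h(55, 195) = 133.48 + (+0.01762)·(-110) + (+0.01098)·(-75) = 133.48 -1.939 -0.823 = 130.718 m.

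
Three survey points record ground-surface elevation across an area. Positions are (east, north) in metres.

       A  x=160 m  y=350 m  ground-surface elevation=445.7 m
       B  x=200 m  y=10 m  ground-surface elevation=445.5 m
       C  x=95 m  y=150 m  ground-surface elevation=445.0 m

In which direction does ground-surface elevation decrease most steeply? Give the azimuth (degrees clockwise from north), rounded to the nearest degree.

258°

Differences from A: to B (Δx, Δy, Δh) = (40, -340, -0.2); to C = (-65, -200, -0.7).
Solve a·Δx + b·Δy = Δz: det = 40·(-200) − (-65)·(-340) = -30100.
∂z/∂x = [(-0.2)·(-200) − (-0.7)·(-340)] / -30100 = +0.006578
∂z/∂y = [40·(-0.7) − (-65)·(-0.2)] / -30100 = +0.001362
Steepest decrease is along −∇f: components (-0.006578 E, -0.001362 N).
Azimuth = atan2(-0.006578, -0.001362) = 258.3° ≈ 258°.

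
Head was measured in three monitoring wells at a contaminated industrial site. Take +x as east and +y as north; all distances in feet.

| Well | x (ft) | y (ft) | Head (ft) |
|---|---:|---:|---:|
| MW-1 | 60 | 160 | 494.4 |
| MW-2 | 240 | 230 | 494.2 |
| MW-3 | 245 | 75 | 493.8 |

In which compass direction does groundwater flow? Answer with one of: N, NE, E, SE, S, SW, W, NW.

Differences from MW-1: to MW-2 (Δx, Δy, Δh) = (180, 70, -0.2); to MW-3 = (185, -85, -0.6).
Solve a·Δx + b·Δy = Δh: det = 180·(-85) − 185·70 = -28250.
∂h/∂x = [(-0.2)·(-85) − (-0.6)·70] / -28250 = -0.002088
∂h/∂y = [180·(-0.6) − 185·(-0.2)] / -28250 = +0.002513
Flow = −∇h = (+0.002088 east, -0.002513 north), which points southeast.

SE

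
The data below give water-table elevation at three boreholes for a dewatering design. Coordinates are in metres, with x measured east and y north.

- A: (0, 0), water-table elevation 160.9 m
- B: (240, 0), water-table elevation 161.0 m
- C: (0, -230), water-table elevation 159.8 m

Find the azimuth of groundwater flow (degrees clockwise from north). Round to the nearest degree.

∂h/∂x = (161.0 − 160.9) / (240 − 0) = +0.0004167
∂h/∂y = (159.8 − 160.9) / (-230 − 0) = +0.004783
Flow direction (−∇h) has components (-0.0004167 E, -0.004783 N).
Azimuth = atan2(E, N) = atan2(-0.0004167, -0.004783) = 185.0° ≈ 185°.

185°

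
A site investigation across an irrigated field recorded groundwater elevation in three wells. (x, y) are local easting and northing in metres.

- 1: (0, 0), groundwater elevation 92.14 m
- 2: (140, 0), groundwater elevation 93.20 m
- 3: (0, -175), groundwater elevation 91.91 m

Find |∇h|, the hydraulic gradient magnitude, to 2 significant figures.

∂h/∂x = (93.20 − 92.14) / (140 − 0) = +0.007571
∂h/∂y = (91.91 − 92.14) / (-175 − 0) = +0.001314
|∇h| = √(0.007571² + 0.001314²) = 0.007684

0.0077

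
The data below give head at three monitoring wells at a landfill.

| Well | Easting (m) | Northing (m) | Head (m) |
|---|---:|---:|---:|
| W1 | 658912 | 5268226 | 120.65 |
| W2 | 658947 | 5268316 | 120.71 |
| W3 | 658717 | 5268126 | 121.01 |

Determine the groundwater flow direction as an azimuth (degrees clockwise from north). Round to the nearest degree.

122°

Taking W1 as reference: W2−W1 = (35, 90, +0.06); W3−W1 = (-195, -100, +0.36).
Determinant of the coordinate differences = 35·(-100) − (-195)·90 = 14050.
∂h/∂x = [(+0.06)·(-100) − (+0.36)·90] / 14050 = -0.002733
∂h/∂y = [35·(+0.36) − (-195)·(+0.06)] / 14050 = +0.001730
Flow direction (−∇h) has components (+0.002733 E, -0.001730 N).
Azimuth = atan2(E, N) = atan2(+0.002733, -0.001730) = 122.3° ≈ 122°.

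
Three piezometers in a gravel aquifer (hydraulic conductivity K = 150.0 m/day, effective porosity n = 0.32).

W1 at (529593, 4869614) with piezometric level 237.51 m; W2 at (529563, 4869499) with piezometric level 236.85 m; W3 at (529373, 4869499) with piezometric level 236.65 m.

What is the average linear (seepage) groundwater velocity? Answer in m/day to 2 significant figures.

Differences from W1: to W2 (Δx, Δy, Δh) = (-30, -115, -0.66); to W3 = (-220, -115, -0.86).
Determinant of the coordinate differences = (-30)·(-115) − (-220)·(-115) = -21850.
∂h/∂x = [(-0.66)·(-115) − (-0.86)·(-115)] / -21850 = +0.001053
∂h/∂y = [(-30)·(-0.86) − (-220)·(-0.66)] / -21850 = +0.005465
|∇h| = √(0.001053² + 0.005465²) = 0.005566
Seepage velocity v = K·i/n = 150.0 × 0.005566 / 0.32 = 2.609 m/day.

2.6 m/day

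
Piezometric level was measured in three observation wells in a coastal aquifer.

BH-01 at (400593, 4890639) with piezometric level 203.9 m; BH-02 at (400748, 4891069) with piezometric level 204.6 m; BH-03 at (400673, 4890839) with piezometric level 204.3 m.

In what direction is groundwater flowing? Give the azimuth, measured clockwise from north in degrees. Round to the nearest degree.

281°

Differences from BH-01: to BH-02 (Δx, Δy, Δh) = (155, 430, +0.7); to BH-03 = (80, 200, +0.4).
Solve a·Δx + b·Δy = Δh: det = 155·200 − 80·430 = -3400.
∂h/∂x = [(+0.7)·200 − (+0.4)·430] / -3400 = +0.009412
∂h/∂y = [155·(+0.4) − 80·(+0.7)] / -3400 = -0.001765
Flow direction (−∇h) has components (-0.009412 E, +0.001765 N).
Azimuth = atan2(E, N) = atan2(-0.009412, +0.001765) = 280.6° ≈ 281°.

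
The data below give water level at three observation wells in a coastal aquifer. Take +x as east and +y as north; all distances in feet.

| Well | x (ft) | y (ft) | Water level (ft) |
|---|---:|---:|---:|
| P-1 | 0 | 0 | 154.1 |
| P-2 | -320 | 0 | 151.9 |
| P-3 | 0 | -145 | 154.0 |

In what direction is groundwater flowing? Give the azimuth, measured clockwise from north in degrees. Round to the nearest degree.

∂h/∂x = (151.9 − 154.1) / (-320 − 0) = +0.006875
∂h/∂y = (154.0 − 154.1) / (-145 − 0) = +0.0006897
Flow direction (−∇h) has components (-0.006875 E, -0.0006897 N).
Azimuth = atan2(E, N) = atan2(-0.006875, -0.0006897) = 264.3° ≈ 264°.

264°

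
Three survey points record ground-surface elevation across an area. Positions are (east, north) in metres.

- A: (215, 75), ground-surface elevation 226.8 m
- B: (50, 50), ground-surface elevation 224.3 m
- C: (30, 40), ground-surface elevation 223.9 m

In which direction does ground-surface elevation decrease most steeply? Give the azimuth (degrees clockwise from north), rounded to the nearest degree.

With z = a·x + b·y + c and A as origin, the differences give:
  (-165)·a + (-25)·b = -2.5
  (-185)·a + (-35)·b = -2.9
Eliminate b (×(-35) and ×(-25), subtract): 1150·a = 15.00 → a = ∂z/∂x = +0.01304
Back-substitute: b = ∂z/∂y = +0.01391.
Steepest decrease is along −∇f: components (-0.01304 E, -0.01391 N).
Azimuth = atan2(-0.01304, -0.01391) = 223.2° ≈ 223°.

223°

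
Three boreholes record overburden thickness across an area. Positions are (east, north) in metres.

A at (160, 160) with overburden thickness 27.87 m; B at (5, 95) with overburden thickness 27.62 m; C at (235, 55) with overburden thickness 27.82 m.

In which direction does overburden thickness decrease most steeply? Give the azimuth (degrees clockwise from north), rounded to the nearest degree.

Differences from A: to B (Δx, Δy, Δh) = (-155, -65, -0.25); to C = (75, -105, -0.05).
Solve a·Δx + b·Δy = Δd: det = (-155)·(-105) − 75·(-65) = 21150.
∂d/∂x = [(-0.25)·(-105) − (-0.05)·(-65)] / 21150 = +0.001087
∂d/∂y = [(-155)·(-0.05) − 75·(-0.25)] / 21150 = +0.001253
Steepest decrease is along −∇f: components (-0.001087 E, -0.001253 N).
Azimuth = atan2(-0.001087, -0.001253) = 221.0° ≈ 221°.

221°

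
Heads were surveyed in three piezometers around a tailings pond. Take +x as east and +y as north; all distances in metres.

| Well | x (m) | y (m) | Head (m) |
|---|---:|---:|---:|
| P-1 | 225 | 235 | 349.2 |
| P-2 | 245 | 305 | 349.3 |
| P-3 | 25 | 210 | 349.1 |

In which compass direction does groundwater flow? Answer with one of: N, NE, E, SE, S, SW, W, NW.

With h = a·x + b·y + c and P-1 as origin, the differences give:
  20·a + 70·b = +0.1
  (-200)·a + (-25)·b = -0.1
Eliminate b (×(-25) and ×70, subtract): 13500·a = 4.50 → a = ∂h/∂x = +0.0003333
Back-substitute: b = ∂h/∂y = +0.001333.
Flow = −∇h = (-0.0003333 east, -0.001333 north), which points south.

S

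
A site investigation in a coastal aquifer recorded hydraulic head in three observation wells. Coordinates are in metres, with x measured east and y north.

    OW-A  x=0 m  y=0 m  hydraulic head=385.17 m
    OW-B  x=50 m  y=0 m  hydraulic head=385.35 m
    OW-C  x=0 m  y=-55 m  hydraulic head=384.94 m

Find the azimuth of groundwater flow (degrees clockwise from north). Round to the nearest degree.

∂h/∂x = (385.35 − 385.17) / (50 − 0) = +0.003600
∂h/∂y = (384.94 − 385.17) / (-55 − 0) = +0.004182
Flow direction (−∇h) has components (-0.003600 E, -0.004182 N).
Azimuth = atan2(E, N) = atan2(-0.003600, -0.004182) = 220.7° ≈ 221°.

221°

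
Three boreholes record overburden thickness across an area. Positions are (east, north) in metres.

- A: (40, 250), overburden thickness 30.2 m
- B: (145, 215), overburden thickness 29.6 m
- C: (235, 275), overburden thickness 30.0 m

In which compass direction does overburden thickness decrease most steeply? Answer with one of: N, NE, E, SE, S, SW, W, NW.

S

Taking A as reference: B−A = (105, -35, -0.6); C−A = (195, 25, -0.2).
Determinant of the coordinate differences = 105·25 − 195·(-35) = 9450.
∂d/∂x = [(-0.6)·25 − (-0.2)·(-35)] / 9450 = -0.002328
∂d/∂y = [105·(-0.2) − 195·(-0.6)] / 9450 = +0.01016
Steepest decrease is along −∇f = (+0.002328 E, -0.01016 N) → south.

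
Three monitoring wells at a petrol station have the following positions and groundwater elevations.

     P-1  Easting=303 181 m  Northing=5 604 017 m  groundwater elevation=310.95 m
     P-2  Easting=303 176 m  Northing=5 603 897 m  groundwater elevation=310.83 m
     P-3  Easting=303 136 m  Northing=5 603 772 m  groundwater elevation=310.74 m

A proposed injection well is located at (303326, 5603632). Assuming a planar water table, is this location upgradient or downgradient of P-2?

With h = a·x + b·y + c and P-1 as origin, the differences give:
  (-5)·a + (-120)·b = -0.12
  (-45)·a + (-245)·b = -0.21
Eliminate b (×(-245) and ×(-120), subtract): -4175·a = 4.200 → a = ∂h/∂x = -0.001006
Back-substitute: b = ∂h/∂y = +0.001042.
Head at (303326, 5603632) = 310.95 + (-0.001006)·(145) + (+0.001042)·(-385) = 310.40 m.
That is lower than the 310.83 m at P-2, so the point is downgradient.

downgradient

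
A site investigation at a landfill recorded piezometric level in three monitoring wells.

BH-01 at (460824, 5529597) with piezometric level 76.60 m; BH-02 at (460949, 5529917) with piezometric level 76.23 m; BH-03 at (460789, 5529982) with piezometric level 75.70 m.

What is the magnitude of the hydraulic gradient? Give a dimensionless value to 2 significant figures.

0.0032

Taking BH-01 as reference: BH-02−BH-01 = (125, 320, -0.37); BH-03−BH-01 = (-35, 385, -0.90).
Solve a·Δx + b·Δy = Δh: det = 125·385 − (-35)·320 = 59325.
∂h/∂x = [(-0.37)·385 − (-0.90)·320] / 59325 = +0.002453
∂h/∂y = [125·(-0.90) − (-35)·(-0.37)] / 59325 = -0.002115
|∇h| = √(0.002453² + -0.002115²) = 0.003239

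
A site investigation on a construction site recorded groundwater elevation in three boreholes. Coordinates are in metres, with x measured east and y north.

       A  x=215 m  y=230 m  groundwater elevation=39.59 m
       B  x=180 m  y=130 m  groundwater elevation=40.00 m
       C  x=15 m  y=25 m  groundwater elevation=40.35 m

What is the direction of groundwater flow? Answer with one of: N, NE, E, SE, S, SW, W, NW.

Differences from A: to B (Δx, Δy, Δh) = (-35, -100, +0.41); to C = (-200, -205, +0.76).
Determinant of the coordinate differences = (-35)·(-205) − (-200)·(-100) = -12825.
∂h/∂x = [(+0.41)·(-205) − (+0.76)·(-100)] / -12825 = +0.0006277
∂h/∂y = [(-35)·(+0.76) − (-200)·(+0.41)] / -12825 = -0.004320
Flow = −∇h = (-0.0006277 east, +0.004320 north), which points north.

N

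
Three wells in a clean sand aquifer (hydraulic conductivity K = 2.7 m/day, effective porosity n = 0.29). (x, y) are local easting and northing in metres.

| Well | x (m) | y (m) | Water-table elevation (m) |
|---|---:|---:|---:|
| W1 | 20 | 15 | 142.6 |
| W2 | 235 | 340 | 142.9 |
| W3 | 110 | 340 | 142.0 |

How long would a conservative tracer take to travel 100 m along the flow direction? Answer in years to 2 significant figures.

3.6 years

Differences from W1: to W2 (Δx, Δy, Δh) = (215, 325, +0.3); to W3 = (90, 325, -0.6).
Determinant of the coordinate differences = 215·325 − 90·325 = 40625.
∂h/∂x = [(+0.3)·325 − (-0.6)·325] / 40625 = +0.007200
∂h/∂y = [215·(-0.6) − 90·(+0.3)] / 40625 = -0.003840
|∇h| = √(0.007200² + -0.003840²) = 0.00816
Seepage velocity v = K·i/n = 2.7 × 0.00816 / 0.29 = 0.07597 m/day.
t = 100 / 0.07597 = 1316 days = 3.6 years.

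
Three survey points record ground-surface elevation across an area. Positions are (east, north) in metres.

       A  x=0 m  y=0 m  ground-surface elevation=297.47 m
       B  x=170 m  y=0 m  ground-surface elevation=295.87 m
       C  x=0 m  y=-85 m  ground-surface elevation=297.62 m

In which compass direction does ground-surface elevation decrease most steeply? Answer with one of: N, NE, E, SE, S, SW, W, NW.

E

∂z/∂x = (295.87 − 297.47) / (170 − 0) = -0.009412
∂z/∂y = (297.62 − 297.47) / (-85 − 0) = -0.001765
Steepest decrease is along −∇f = (+0.009412 E, +0.001765 N) → east.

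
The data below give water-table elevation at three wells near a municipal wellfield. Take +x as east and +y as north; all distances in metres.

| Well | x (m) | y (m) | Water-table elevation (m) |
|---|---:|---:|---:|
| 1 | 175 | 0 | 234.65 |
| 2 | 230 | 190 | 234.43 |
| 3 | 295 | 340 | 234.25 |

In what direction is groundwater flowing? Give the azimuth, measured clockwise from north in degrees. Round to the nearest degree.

Differences from 1: to 2 (Δx, Δy, Δh) = (55, 190, -0.22); to 3 = (120, 340, -0.40).
Determinant of the coordinate differences = 55·340 − 120·190 = -4100.
∂h/∂x = [(-0.22)·340 − (-0.40)·190] / -4100 = -0.0002927
∂h/∂y = [55·(-0.40) − 120·(-0.22)] / -4100 = -0.001073
Flow direction (−∇h) has components (+0.0002927 E, +0.001073 N).
Azimuth = atan2(E, N) = atan2(+0.0002927, +0.001073) = 15.3° ≈ 015°.

015°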